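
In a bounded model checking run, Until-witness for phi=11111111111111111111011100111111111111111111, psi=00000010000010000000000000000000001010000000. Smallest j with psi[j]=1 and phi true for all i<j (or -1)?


(phi U psi) at 0: need smallest j with psi[j]=1 and phi[i]=1 for all i in [0,j).
Scan from step 0:
  step 0: phi=1, psi=0 -> continue
  step 1: phi=1, psi=0 -> continue
  step 2: phi=1, psi=0 -> continue
  step 3: phi=1, psi=0 -> continue
  step 6: psi=1 and phi held for [0,6) -> witness found
Witness step = 6

6


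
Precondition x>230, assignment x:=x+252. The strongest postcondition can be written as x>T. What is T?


Formula: sp(P, x:=E) = exists old_x. (x = E[old_x/x]) AND P[old_x/x] (old_x is the value of x before the assignment; eliminate old_x by solving x = E[old_x/x] for old_x)
Step 1: Precondition P: x>230, i.e. old_x > 230
Step 2: Assignment gives x = old_x + 252, so old_x = x - 252
Step 3: Substitute into P: x - 252 > 230
Step 4: Simplify: x > 230+252 = 482

482


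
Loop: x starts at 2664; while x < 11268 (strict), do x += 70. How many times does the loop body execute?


Step 1: x goes from 2664 toward 11268 by 70; the body runs while x<11268, so iterations = ceil((bound-start)/step)
Step 2: Distance=8604
Step 3: ceil(8604/70)=123

123


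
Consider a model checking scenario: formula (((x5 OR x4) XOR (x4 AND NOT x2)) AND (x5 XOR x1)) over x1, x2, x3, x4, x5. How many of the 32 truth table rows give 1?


Formula: (((x5 OR x4) XOR (x4 AND NOT x2)) AND (x5 XOR x1)) over 5 vars (32 rows)
Evaluate each row (x1, x2, x3, x4, x5 as bits, MSB first):
  row 0 [00000]: (((0 OR 0) XOR (0 AND NOT 0)) AND (0 XOR 0)) -> 0
  row 1 [00001]: (((1 OR 0) XOR (0 AND NOT 0)) AND (1 XOR 0)) -> 1
  row 2 [00010]: (((0 OR 1) XOR (1 AND NOT 0)) AND (0 XOR 0)) -> 0
  row 3 [00011]: (((1 OR 1) XOR (1 AND NOT 0)) AND (1 XOR 0)) -> 0
  row 4 [00100]: (((0 OR 0) XOR (0 AND NOT 0)) AND (0 XOR 0)) -> 0
  row 5 [00101]: (((1 OR 0) XOR (0 AND NOT 0)) AND (1 XOR 0)) -> 1
  row 6 [00110]: (((0 OR 1) XOR (1 AND NOT 0)) AND (0 XOR 0)) -> 0
  row 7 [00111]: (((1 OR 1) XOR (1 AND NOT 0)) AND (1 XOR 0)) -> 0
  row 8 [01000]: (((0 OR 0) XOR (0 AND NOT 1)) AND (0 XOR 0)) -> 0
  row 9 [01001]: (((1 OR 0) XOR (0 AND NOT 1)) AND (1 XOR 0)) -> 1
  row 10 [01010]: (((0 OR 1) XOR (1 AND NOT 1)) AND (0 XOR 0)) -> 0
  row 11 [01011]: (((1 OR 1) XOR (1 AND NOT 1)) AND (1 XOR 0)) -> 1
  row 12 [01100]: (((0 OR 0) XOR (0 AND NOT 1)) AND (0 XOR 0)) -> 0
  row 13 [01101]: (((1 OR 0) XOR (0 AND NOT 1)) AND (1 XOR 0)) -> 1
  row 14 [01110]: (((0 OR 1) XOR (1 AND NOT 1)) AND (0 XOR 0)) -> 0
  row 15 [01111]: (((1 OR 1) XOR (1 AND NOT 1)) AND (1 XOR 0)) -> 1
  row 16 [10000]: (((0 OR 0) XOR (0 AND NOT 0)) AND (0 XOR 1)) -> 0
  row 17 [10001]: (((1 OR 0) XOR (0 AND NOT 0)) AND (1 XOR 1)) -> 0
  row 18 [10010]: (((0 OR 1) XOR (1 AND NOT 0)) AND (0 XOR 1)) -> 0
  row 19 [10011]: (((1 OR 1) XOR (1 AND NOT 0)) AND (1 XOR 1)) -> 0
  row 20 [10100]: (((0 OR 0) XOR (0 AND NOT 0)) AND (0 XOR 1)) -> 0
  row 21 [10101]: (((1 OR 0) XOR (0 AND NOT 0)) AND (1 XOR 1)) -> 0
  row 22 [10110]: (((0 OR 1) XOR (1 AND NOT 0)) AND (0 XOR 1)) -> 0
  row 23 [10111]: (((1 OR 1) XOR (1 AND NOT 0)) AND (1 XOR 1)) -> 0
  row 24 [11000]: (((0 OR 0) XOR (0 AND NOT 1)) AND (0 XOR 1)) -> 0
  row 25 [11001]: (((1 OR 0) XOR (0 AND NOT 1)) AND (1 XOR 1)) -> 0
  row 26 [11010]: (((0 OR 1) XOR (1 AND NOT 1)) AND (0 XOR 1)) -> 1
  row 27 [11011]: (((1 OR 1) XOR (1 AND NOT 1)) AND (1 XOR 1)) -> 0
  row 28 [11100]: (((0 OR 0) XOR (0 AND NOT 1)) AND (0 XOR 1)) -> 0
  row 29 [11101]: (((1 OR 0) XOR (0 AND NOT 1)) AND (1 XOR 1)) -> 0
  row 30 [11110]: (((0 OR 1) XOR (1 AND NOT 1)) AND (0 XOR 1)) -> 1
  row 31 [11111]: (((1 OR 1) XOR (1 AND NOT 1)) AND (1 XOR 1)) -> 0
Full result column, 8 rows per line (x1,x2 fixed per line; x3,x4,x5 runs 000..111 left to right):
  rows 0-7 [x1,x2=00]: 01000100  (ones: 2)
  rows 8-15 [x1,x2=01]: 01010101  (ones: 4)
  rows 16-23 [x1,x2=10]: 00000000  (ones: 0)
  rows 24-31 [x1,x2=11]: 00100010  (ones: 2)
Count of 1-rows = 2+4+0+2 = 8

8


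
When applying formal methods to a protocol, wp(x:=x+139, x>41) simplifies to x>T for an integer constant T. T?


Formula: wp(x:=E, P) = P[E/x] (substitute E for x in postcondition)
Step 1: Postcondition: x>41
Step 2: Substitute x+139 for x: x+139>41
Step 3: Solve for x: x > 41-139 = -98

-98


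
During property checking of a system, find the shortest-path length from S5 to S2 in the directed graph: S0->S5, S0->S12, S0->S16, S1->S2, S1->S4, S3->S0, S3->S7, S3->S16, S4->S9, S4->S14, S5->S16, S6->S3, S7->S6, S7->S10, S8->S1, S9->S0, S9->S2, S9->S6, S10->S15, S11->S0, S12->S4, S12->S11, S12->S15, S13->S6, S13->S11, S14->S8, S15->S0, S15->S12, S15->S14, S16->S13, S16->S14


BFS layer-by-layer from S5:
  dist 0: {S5}
  dist 1: {S16}
  dist 2: {S13, S14}
  dist 3: {S6, S8, S11}
  dist 4: {S0, S1, S3}
  dist 5: {S2, S4, S7, S12}
  -> S2 reached at distance 5
Shortest path length = 5

5


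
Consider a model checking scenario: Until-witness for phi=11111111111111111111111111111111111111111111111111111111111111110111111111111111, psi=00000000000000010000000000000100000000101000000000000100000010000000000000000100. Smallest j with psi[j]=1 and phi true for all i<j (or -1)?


(phi U psi) at 0: need smallest j with psi[j]=1 and phi[i]=1 for all i in [0,j).
Scan from step 0:
  step 0: phi=1, psi=0 -> continue
  step 1: phi=1, psi=0 -> continue
  step 2: phi=1, psi=0 -> continue
  step 3: phi=1, psi=0 -> continue
  step 15: psi=1 and phi held for [0,15) -> witness found
Witness step = 15

15


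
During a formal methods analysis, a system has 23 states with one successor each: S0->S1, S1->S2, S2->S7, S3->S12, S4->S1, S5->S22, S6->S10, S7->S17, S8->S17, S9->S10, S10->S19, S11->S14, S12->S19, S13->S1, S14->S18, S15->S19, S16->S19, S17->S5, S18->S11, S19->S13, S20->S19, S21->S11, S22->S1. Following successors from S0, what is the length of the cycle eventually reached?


Trace from S0 until a state repeats:
  S0 -> S1 -> S2 -> S7 -> S17 -> S5 -> S22 -> S1
S1 first seen at step 1, revisited at step 7.
Cycle length = 7 - 1 = 6

6


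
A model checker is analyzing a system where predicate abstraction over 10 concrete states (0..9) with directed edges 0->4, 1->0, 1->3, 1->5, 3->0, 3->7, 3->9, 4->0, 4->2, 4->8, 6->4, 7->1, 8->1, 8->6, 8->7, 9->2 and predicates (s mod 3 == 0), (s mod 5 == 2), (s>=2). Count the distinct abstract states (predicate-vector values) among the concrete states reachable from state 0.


BFS from 0:
Concrete reachable: {0, 1, 2, 3, 4, 5, 6, 7, 8, 9}
Abstract via predicates (s mod 3 == 0), (s mod 5 == 2), (s>=2):
  (0,0,0) <- {1}
  (0,0,1) <- {4, 5, 8}
  (0,1,1) <- {2, 7}
  (1,0,0) <- {0}
  (1,0,1) <- {3, 6, 9}
Distinct abstract states = 5

5


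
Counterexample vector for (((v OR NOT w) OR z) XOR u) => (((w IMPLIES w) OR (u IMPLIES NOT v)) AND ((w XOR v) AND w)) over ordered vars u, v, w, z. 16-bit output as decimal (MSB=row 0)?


F1 = (((v OR NOT w) OR z) XOR u)
F2 = (((w IMPLIES w) OR (u IMPLIES NOT v)) AND ((w XOR v) AND w))
Counterexample to F1=>F2 is where F1=1 and F2=0.
Evaluate each row (bits = u,v,w,z, MSB first):
  row 0 [0000]: F1=1 F2=0 -> F1&~F2 -> 1
  row 1 [0001]: F1=1 F2=0 -> F1&~F2 -> 1
  row 2 [0010]: F1=0 F2=1 -> F1&~F2 -> 0
  row 3 [0011]: F1=1 F2=1 -> F1&~F2 -> 0
  row 4 [0100]: F1=1 F2=0 -> F1&~F2 -> 1
  row 5 [0101]: F1=1 F2=0 -> F1&~F2 -> 1
  row 6 [0110]: F1=1 F2=0 -> F1&~F2 -> 1
  row 7 [0111]: F1=1 F2=0 -> F1&~F2 -> 1
  row 8 [1000]: F1=0 F2=0 -> F1&~F2 -> 0
  row 9 [1001]: F1=0 F2=0 -> F1&~F2 -> 0
  row 10 [1010]: F1=1 F2=1 -> F1&~F2 -> 0
  row 11 [1011]: F1=0 F2=1 -> F1&~F2 -> 0
  row 12 [1100]: F1=0 F2=0 -> F1&~F2 -> 0
  row 13 [1101]: F1=0 F2=0 -> F1&~F2 -> 0
  row 14 [1110]: F1=0 F2=0 -> F1&~F2 -> 0
  row 15 [1111]: F1=0 F2=0 -> F1&~F2 -> 0
Full result column, 4 rows per line (u,v fixed per line; w,z runs 00..11 left to right):
  rows 0-3 [u,v=00]: 1100  = hex C
  rows 4-7 [u,v=01]: 1111  = hex F
  rows 8-11 [u,v=10]: 0000  = hex 0
  rows 12-15 [u,v=11]: 0000  = hex 0
Counterexample vector (row 0 .. row 15) = 1100111100000000
Output column grouped in 4s = 1100 1111 0000 0000 = 0xCF00
Convert to decimal digit by digit (value = value*16 + digit):
  C -> 12
  12*16 + 15 (F) = 207
  207*16 + 0 = 3312
  3312*16 + 0 = 52992
Decimal = 52992

52992


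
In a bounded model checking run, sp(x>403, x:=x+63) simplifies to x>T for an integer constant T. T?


Formula: sp(P, x:=E) = exists old_x. (x = E[old_x/x]) AND P[old_x/x] (old_x is the value of x before the assignment; eliminate old_x by solving x = E[old_x/x] for old_x)
Step 1: Precondition P: x>403, i.e. old_x > 403
Step 2: Assignment gives x = old_x + 63, so old_x = x - 63
Step 3: Substitute into P: x - 63 > 403
Step 4: Simplify: x > 403+63 = 466

466


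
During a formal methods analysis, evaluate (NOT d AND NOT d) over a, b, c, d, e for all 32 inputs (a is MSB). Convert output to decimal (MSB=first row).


Formula: (NOT d AND NOT d) over a, b, c, d, e (32 rows)
Evaluate each row (bits = a,b,c,d,e, MSB first):
  row 0 [00000]: (NOT 0 AND NOT 0) -> 1
  row 1 [00001]: (NOT 0 AND NOT 0) -> 1
  row 2 [00010]: (NOT 1 AND NOT 1) -> 0
  row 3 [00011]: (NOT 1 AND NOT 1) -> 0
  row 4 [00100]: (NOT 0 AND NOT 0) -> 1
  row 5 [00101]: (NOT 0 AND NOT 0) -> 1
  row 6 [00110]: (NOT 1 AND NOT 1) -> 0
  row 7 [00111]: (NOT 1 AND NOT 1) -> 0
  row 8 [01000]: (NOT 0 AND NOT 0) -> 1
  row 9 [01001]: (NOT 0 AND NOT 0) -> 1
  row 10 [01010]: (NOT 1 AND NOT 1) -> 0
  row 11 [01011]: (NOT 1 AND NOT 1) -> 0
  row 12 [01100]: (NOT 0 AND NOT 0) -> 1
  row 13 [01101]: (NOT 0 AND NOT 0) -> 1
  row 14 [01110]: (NOT 1 AND NOT 1) -> 0
  row 15 [01111]: (NOT 1 AND NOT 1) -> 0
  row 16 [10000]: (NOT 0 AND NOT 0) -> 1
  row 17 [10001]: (NOT 0 AND NOT 0) -> 1
  row 18 [10010]: (NOT 1 AND NOT 1) -> 0
  row 19 [10011]: (NOT 1 AND NOT 1) -> 0
  row 20 [10100]: (NOT 0 AND NOT 0) -> 1
  row 21 [10101]: (NOT 0 AND NOT 0) -> 1
  row 22 [10110]: (NOT 1 AND NOT 1) -> 0
  row 23 [10111]: (NOT 1 AND NOT 1) -> 0
  row 24 [11000]: (NOT 0 AND NOT 0) -> 1
  row 25 [11001]: (NOT 0 AND NOT 0) -> 1
  row 26 [11010]: (NOT 1 AND NOT 1) -> 0
  row 27 [11011]: (NOT 1 AND NOT 1) -> 0
  row 28 [11100]: (NOT 0 AND NOT 0) -> 1
  row 29 [11101]: (NOT 0 AND NOT 0) -> 1
  row 30 [11110]: (NOT 1 AND NOT 1) -> 0
  row 31 [11111]: (NOT 1 AND NOT 1) -> 0
Full result column, 4 rows per line (a,b,c fixed per line; d,e runs 00..11 left to right):
  rows 0-3 [a,b,c=000]: 1100  = hex C
  rows 4-7 [a,b,c=001]: 1100  = hex C
  rows 8-11 [a,b,c=010]: 1100  = hex C
  rows 12-15 [a,b,c=011]: 1100  = hex C
  rows 16-19 [a,b,c=100]: 1100  = hex C
  rows 20-23 [a,b,c=101]: 1100  = hex C
  rows 24-27 [a,b,c=110]: 1100  = hex C
  rows 28-31 [a,b,c=111]: 1100  = hex C
Output column (row 0 .. row 31) = 11001100110011001100110011001100
Output column grouped in 4s = 1100 1100 1100 1100 1100 1100 1100 1100 = 0xCCCCCCCC
Convert to decimal digit by digit (value = value*16 + digit):
  C -> 12
  12*16 + 12 (C) = 204
  204*16 + 12 (C) = 3276
  3276*16 + 12 (C) = 52428
  52428*16 + 12 (C) = 838860
  838860*16 + 12 (C) = 13421772
  13421772*16 + 12 (C) = 214748364
  214748364*16 + 12 (C) = 3435973836
Decimal = 3435973836

3435973836


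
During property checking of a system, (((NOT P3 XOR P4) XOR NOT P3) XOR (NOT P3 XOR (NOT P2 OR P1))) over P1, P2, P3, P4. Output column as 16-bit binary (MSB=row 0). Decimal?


Formula: (((NOT P3 XOR P4) XOR NOT P3) XOR (NOT P3 XOR (NOT P2 OR P1))) over P1, P2, P3, P4 (16 rows)
Evaluate each row (bits = P1,P2,P3,P4, MSB first):
  row 0 [0000]: (((NOT 0 XOR 0) XOR NOT 0) XOR (NOT 0 XOR (NOT 0 OR 0))) -> 0
  row 1 [0001]: (((NOT 0 XOR 1) XOR NOT 0) XOR (NOT 0 XOR (NOT 0 OR 0))) -> 1
  row 2 [0010]: (((NOT 1 XOR 0) XOR NOT 1) XOR (NOT 1 XOR (NOT 0 OR 0))) -> 1
  row 3 [0011]: (((NOT 1 XOR 1) XOR NOT 1) XOR (NOT 1 XOR (NOT 0 OR 0))) -> 0
  row 4 [0100]: (((NOT 0 XOR 0) XOR NOT 0) XOR (NOT 0 XOR (NOT 1 OR 0))) -> 1
  row 5 [0101]: (((NOT 0 XOR 1) XOR NOT 0) XOR (NOT 0 XOR (NOT 1 OR 0))) -> 0
  row 6 [0110]: (((NOT 1 XOR 0) XOR NOT 1) XOR (NOT 1 XOR (NOT 1 OR 0))) -> 0
  row 7 [0111]: (((NOT 1 XOR 1) XOR NOT 1) XOR (NOT 1 XOR (NOT 1 OR 0))) -> 1
  row 8 [1000]: (((NOT 0 XOR 0) XOR NOT 0) XOR (NOT 0 XOR (NOT 0 OR 1))) -> 0
  row 9 [1001]: (((NOT 0 XOR 1) XOR NOT 0) XOR (NOT 0 XOR (NOT 0 OR 1))) -> 1
  row 10 [1010]: (((NOT 1 XOR 0) XOR NOT 1) XOR (NOT 1 XOR (NOT 0 OR 1))) -> 1
  row 11 [1011]: (((NOT 1 XOR 1) XOR NOT 1) XOR (NOT 1 XOR (NOT 0 OR 1))) -> 0
  row 12 [1100]: (((NOT 0 XOR 0) XOR NOT 0) XOR (NOT 0 XOR (NOT 1 OR 1))) -> 0
  row 13 [1101]: (((NOT 0 XOR 1) XOR NOT 0) XOR (NOT 0 XOR (NOT 1 OR 1))) -> 1
  row 14 [1110]: (((NOT 1 XOR 0) XOR NOT 1) XOR (NOT 1 XOR (NOT 1 OR 1))) -> 1
  row 15 [1111]: (((NOT 1 XOR 1) XOR NOT 1) XOR (NOT 1 XOR (NOT 1 OR 1))) -> 0
Full result column, 4 rows per line (P1,P2 fixed per line; P3,P4 runs 00..11 left to right):
  rows 0-3 [P1,P2=00]: 0110  = hex 6
  rows 4-7 [P1,P2=01]: 1001  = hex 9
  rows 8-11 [P1,P2=10]: 0110  = hex 6
  rows 12-15 [P1,P2=11]: 0110  = hex 6
Output column (row 0 .. row 15) = 0110100101100110
Output column grouped in 4s = 0110 1001 0110 0110 = 0x6966
Convert to decimal digit by digit (value = value*16 + digit):
  6 -> 6
  6*16 + 9 = 105
  105*16 + 6 = 1686
  1686*16 + 6 = 26982
Decimal = 26982

26982


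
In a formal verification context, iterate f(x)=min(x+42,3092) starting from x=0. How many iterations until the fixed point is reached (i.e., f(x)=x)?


Step 1: x=0, cap=3092, increment=42
Step 2: x grows by 42 each step until capped at 3092; fixed point is x=3092
Step 3: iterations = ceil(3092/42) = 74

74


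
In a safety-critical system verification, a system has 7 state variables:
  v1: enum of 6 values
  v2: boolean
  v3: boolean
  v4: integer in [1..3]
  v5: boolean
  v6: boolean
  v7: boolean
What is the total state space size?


State space = product of domain sizes of all variables.
Domain sizes:
  v1 (enum of 6 values): 6
  v2 (boolean): 2
  v3 (boolean): 2
  v4 (integer in [1..3]): 3
  v5 (boolean): 2
  v6 (boolean): 2
  v7 (boolean): 2
Product = 6 * 2 * 2 * 3 * 2 * 2 * 2 = 576

576


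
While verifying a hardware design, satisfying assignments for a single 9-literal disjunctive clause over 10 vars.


Step 1: Total=2^10=1024
Step 2: Unsat when all 9 false: 2^1=2
Step 3: Sat=1024-2=1022

1022


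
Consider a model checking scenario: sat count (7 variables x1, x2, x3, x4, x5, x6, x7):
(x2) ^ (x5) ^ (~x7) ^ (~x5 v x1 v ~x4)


CNF with 4 clauses over 7 vars (128 assignments).
An assignment satisfies CNF iff every clause has >=1 true literal.
Check each row (bits = x1,x2,x3,x4,x5,x6,x7; clause T/F shown):
  row 0 [0000000]: clauses=FFTT -> 0
  row 1 [0000001]: clauses=FFFT -> 0
  row 2 [0000010]: clauses=FFTT -> 0
  row 3 [0000011]: clauses=FFFT -> 0
  row 4 [0000100]: clauses=FTTT -> 0
  (every remaining row is evaluated the same way; all 128 results are listed next)
Full result column, 8 rows per line (x1,x2,x3,x4 fixed per line; x5,x6,x7 runs 000..111 left to right):
  rows 0-7 [x1,x2,x3,x4=0000]: 00000000  (ones: 0)
  rows 8-15 [x1,x2,x3,x4=0001]: 00000000  (ones: 0)
  rows 16-23 [x1,x2,x3,x4=0010]: 00000000  (ones: 0)
  rows 24-31 [x1,x2,x3,x4=0011]: 00000000  (ones: 0)
  rows 32-39 [x1,x2,x3,x4=0100]: 00001010  (ones: 2)
  rows 40-47 [x1,x2,x3,x4=0101]: 00000000  (ones: 0)
  rows 48-55 [x1,x2,x3,x4=0110]: 00001010  (ones: 2)
  rows 56-63 [x1,x2,x3,x4=0111]: 00000000  (ones: 0)
  rows 64-71 [x1,x2,x3,x4=1000]: 00000000  (ones: 0)
  rows 72-79 [x1,x2,x3,x4=1001]: 00000000  (ones: 0)
  rows 80-87 [x1,x2,x3,x4=1010]: 00000000  (ones: 0)
  rows 88-95 [x1,x2,x3,x4=1011]: 00000000  (ones: 0)
  rows 96-103 [x1,x2,x3,x4=1100]: 00001010  (ones: 2)
  rows 104-111 [x1,x2,x3,x4=1101]: 00001010  (ones: 2)
  rows 112-119 [x1,x2,x3,x4=1110]: 00001010  (ones: 2)
  rows 120-127 [x1,x2,x3,x4=1111]: 00001010  (ones: 2)
Satisfying assignments = 0+0+0+0+2+0+2+0+0+0+0+0+2+2+2+2 = 12

12


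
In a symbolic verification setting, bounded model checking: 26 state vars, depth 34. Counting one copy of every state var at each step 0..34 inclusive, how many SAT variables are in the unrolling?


BMC unrolls to depth k, creating one copy of each state var for steps 0..k.
Step count = 34 + 1 = 35 (steps 0 through 34)
Vars per step = 26
Total = 26 * 35 = 910

910


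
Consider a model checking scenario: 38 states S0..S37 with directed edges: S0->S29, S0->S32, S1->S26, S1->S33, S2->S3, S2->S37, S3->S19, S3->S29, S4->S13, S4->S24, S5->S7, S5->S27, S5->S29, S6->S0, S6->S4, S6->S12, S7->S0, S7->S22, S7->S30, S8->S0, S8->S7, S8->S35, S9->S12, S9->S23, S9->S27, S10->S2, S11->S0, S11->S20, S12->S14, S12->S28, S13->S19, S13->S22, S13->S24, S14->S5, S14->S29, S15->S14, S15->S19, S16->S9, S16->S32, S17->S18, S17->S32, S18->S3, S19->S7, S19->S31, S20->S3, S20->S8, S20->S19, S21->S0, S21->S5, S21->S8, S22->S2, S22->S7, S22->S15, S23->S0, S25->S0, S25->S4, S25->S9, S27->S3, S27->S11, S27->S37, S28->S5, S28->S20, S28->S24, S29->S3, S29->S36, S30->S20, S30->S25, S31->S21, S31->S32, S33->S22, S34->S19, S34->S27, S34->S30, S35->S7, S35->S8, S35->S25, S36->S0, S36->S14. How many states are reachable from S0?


BFS from S0:
  layer 0: {S0}
  layer 1: {S29, S32}
  layer 2: {S3, S36}
  layer 3: {S14, S19}
  layer 4: {S5, S7, S31}
  layer 5: {S21, S22, S27, S30}
  layer 6: {S2, S8, S11, S15, S20, S25, S37}
  layer 7: {S4, S9, S35}
  layer 8: {S12, S13, S23, S24}
  layer 9: {S28}
Reachable set: {S0, S2, S3, S4, S5, S7, S8, S9, S11, S12, S13, S14, S15, S19, S20, S21, S22, S23, S24, S25, S27, S28, S29, S30, S31, S32, S35, S36, S37}
Count = 29

29


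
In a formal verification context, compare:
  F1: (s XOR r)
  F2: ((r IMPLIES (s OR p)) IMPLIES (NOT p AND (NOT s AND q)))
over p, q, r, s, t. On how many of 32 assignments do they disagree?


F1 = (s XOR r)
F2 = ((r IMPLIES (s OR p)) IMPLIES (NOT p AND (NOT s AND q)))
Evaluate both on each of 32 rows (bits = p,q,r,s,t):
  row 0 [00000]: F1=0 F2=0 -> 0
  row 1 [00001]: F1=0 F2=0 -> 0
  row 2 [00010]: F1=1 F2=0 (differ) -> 1
  row 3 [00011]: F1=1 F2=0 (differ) -> 1
  row 4 [00100]: F1=1 F2=1 -> 0
  row 5 [00101]: F1=1 F2=1 -> 0
  row 6 [00110]: F1=0 F2=0 -> 0
  row 7 [00111]: F1=0 F2=0 -> 0
  row 8 [01000]: F1=0 F2=1 (differ) -> 1
  row 9 [01001]: F1=0 F2=1 (differ) -> 1
  row 10 [01010]: F1=1 F2=0 (differ) -> 1
  row 11 [01011]: F1=1 F2=0 (differ) -> 1
  row 12 [01100]: F1=1 F2=1 -> 0
  row 13 [01101]: F1=1 F2=1 -> 0
  row 14 [01110]: F1=0 F2=0 -> 0
  row 15 [01111]: F1=0 F2=0 -> 0
  row 16 [10000]: F1=0 F2=0 -> 0
  row 17 [10001]: F1=0 F2=0 -> 0
  row 18 [10010]: F1=1 F2=0 (differ) -> 1
  row 19 [10011]: F1=1 F2=0 (differ) -> 1
  row 20 [10100]: F1=1 F2=0 (differ) -> 1
  row 21 [10101]: F1=1 F2=0 (differ) -> 1
  row 22 [10110]: F1=0 F2=0 -> 0
  row 23 [10111]: F1=0 F2=0 -> 0
  row 24 [11000]: F1=0 F2=0 -> 0
  row 25 [11001]: F1=0 F2=0 -> 0
  row 26 [11010]: F1=1 F2=0 (differ) -> 1
  row 27 [11011]: F1=1 F2=0 (differ) -> 1
  row 28 [11100]: F1=1 F2=0 (differ) -> 1
  row 29 [11101]: F1=1 F2=0 (differ) -> 1
  row 30 [11110]: F1=0 F2=0 -> 0
  row 31 [11111]: F1=0 F2=0 -> 0
Full result column, 8 rows per line (p,q fixed per line; r,s,t runs 000..111 left to right):
  rows 0-7 [p,q=00]: 00110000  (ones: 2)
  rows 8-15 [p,q=01]: 11110000  (ones: 4)
  rows 16-23 [p,q=10]: 00111100  (ones: 4)
  rows 24-31 [p,q=11]: 00111100  (ones: 4)
Disagreements = 2+4+4+4 = 14

14


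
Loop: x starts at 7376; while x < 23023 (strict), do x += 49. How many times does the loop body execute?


Step 1: x goes from 7376 toward 23023 by 49; the body runs while x<23023, so iterations = ceil((bound-start)/step)
Step 2: Distance=15647
Step 3: ceil(15647/49)=320

320


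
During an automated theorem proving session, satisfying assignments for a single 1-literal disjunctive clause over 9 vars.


Step 1: Total=2^9=512
Step 2: Unsat when all 1 false: 2^8=256
Step 3: Sat=512-256=256

256


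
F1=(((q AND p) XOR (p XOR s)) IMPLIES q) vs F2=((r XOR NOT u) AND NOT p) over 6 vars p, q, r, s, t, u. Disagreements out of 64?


F1 = (((q AND p) XOR (p XOR s)) IMPLIES q)
F2 = ((r XOR NOT u) AND NOT p)
Evaluate both on each of 64 rows (bits = p,q,r,s,t,u):
  row 0 [000000]: F1=1 F2=1 -> 0
  row 1 [000001]: F1=1 F2=0 (differ) -> 1
  row 2 [000010]: F1=1 F2=1 -> 0
  row 3 [000011]: F1=1 F2=0 (differ) -> 1
  row 4 [000100]: F1=0 F2=1 (differ) -> 1
  (every remaining row is evaluated the same way; all 64 results are listed next)
Full result column, 8 rows per line (p,q,r fixed per line; s,t,u runs 000..111 left to right):
  rows 0-7 [p,q,r=000]: 01011010  (ones: 4)
  rows 8-15 [p,q,r=001]: 10100101  (ones: 4)
  rows 16-23 [p,q,r=010]: 01010101  (ones: 4)
  rows 24-31 [p,q,r=011]: 10101010  (ones: 4)
  rows 32-39 [p,q,r=100]: 00001111  (ones: 4)
  rows 40-47 [p,q,r=101]: 00001111  (ones: 4)
  rows 48-55 [p,q,r=110]: 11111111  (ones: 8)
  rows 56-63 [p,q,r=111]: 11111111  (ones: 8)
Disagreements = 4+4+4+4+4+4+8+8 = 40

40


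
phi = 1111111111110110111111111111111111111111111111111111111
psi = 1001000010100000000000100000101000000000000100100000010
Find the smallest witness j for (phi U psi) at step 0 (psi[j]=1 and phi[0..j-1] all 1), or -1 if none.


(phi U psi) at 0: need smallest j with psi[j]=1 and phi[i]=1 for all i in [0,j).
Scan from step 0:
  step 0: psi=1 and phi held for [0,0) -> witness found
Witness step = 0

0


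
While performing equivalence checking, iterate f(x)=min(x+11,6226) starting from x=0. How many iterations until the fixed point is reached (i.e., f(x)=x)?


Step 1: x=0, cap=6226, increment=11
Step 2: x grows by 11 each step until capped at 6226; fixed point is x=6226
Step 3: iterations = ceil(6226/11) = 566

566


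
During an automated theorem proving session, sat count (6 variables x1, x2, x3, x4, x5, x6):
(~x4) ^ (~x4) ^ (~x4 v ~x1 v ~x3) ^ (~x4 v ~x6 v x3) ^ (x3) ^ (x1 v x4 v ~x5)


CNF with 6 clauses over 6 vars (64 assignments).
An assignment satisfies CNF iff every clause has >=1 true literal.
Check each row (bits = x1,x2,x3,x4,x5,x6; clause T/F shown):
  row 0 [000000]: clauses=TTTTFT -> 0
  row 1 [000001]: clauses=TTTTFT -> 0
  row 2 [000010]: clauses=TTTTFF -> 0
  row 3 [000011]: clauses=TTTTFF -> 0
  row 4 [000100]: clauses=FFTTFT -> 0
  (every remaining row is evaluated the same way; all 64 results are listed next)
Full result column, 8 rows per line (x1,x2,x3 fixed per line; x4,x5,x6 runs 000..111 left to right):
  rows 0-7 [x1,x2,x3=000]: 00000000  (ones: 0)
  rows 8-15 [x1,x2,x3=001]: 11000000  (ones: 2)
  rows 16-23 [x1,x2,x3=010]: 00000000  (ones: 0)
  rows 24-31 [x1,x2,x3=011]: 11000000  (ones: 2)
  rows 32-39 [x1,x2,x3=100]: 00000000  (ones: 0)
  rows 40-47 [x1,x2,x3=101]: 11110000  (ones: 4)
  rows 48-55 [x1,x2,x3=110]: 00000000  (ones: 0)
  rows 56-63 [x1,x2,x3=111]: 11110000  (ones: 4)
Satisfying assignments = 0+2+0+2+0+4+0+4 = 12

12


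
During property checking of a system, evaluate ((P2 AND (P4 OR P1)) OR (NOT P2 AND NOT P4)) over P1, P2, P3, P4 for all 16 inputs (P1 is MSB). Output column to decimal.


Formula: ((P2 AND (P4 OR P1)) OR (NOT P2 AND NOT P4)) over P1, P2, P3, P4 (16 rows)
Evaluate each row (bits = P1,P2,P3,P4, MSB first):
  row 0 [0000]: ((0 AND (0 OR 0)) OR (NOT 0 AND NOT 0)) -> 1
  row 1 [0001]: ((0 AND (1 OR 0)) OR (NOT 0 AND NOT 1)) -> 0
  row 2 [0010]: ((0 AND (0 OR 0)) OR (NOT 0 AND NOT 0)) -> 1
  row 3 [0011]: ((0 AND (1 OR 0)) OR (NOT 0 AND NOT 1)) -> 0
  row 4 [0100]: ((1 AND (0 OR 0)) OR (NOT 1 AND NOT 0)) -> 0
  row 5 [0101]: ((1 AND (1 OR 0)) OR (NOT 1 AND NOT 1)) -> 1
  row 6 [0110]: ((1 AND (0 OR 0)) OR (NOT 1 AND NOT 0)) -> 0
  row 7 [0111]: ((1 AND (1 OR 0)) OR (NOT 1 AND NOT 1)) -> 1
  row 8 [1000]: ((0 AND (0 OR 1)) OR (NOT 0 AND NOT 0)) -> 1
  row 9 [1001]: ((0 AND (1 OR 1)) OR (NOT 0 AND NOT 1)) -> 0
  row 10 [1010]: ((0 AND (0 OR 1)) OR (NOT 0 AND NOT 0)) -> 1
  row 11 [1011]: ((0 AND (1 OR 1)) OR (NOT 0 AND NOT 1)) -> 0
  row 12 [1100]: ((1 AND (0 OR 1)) OR (NOT 1 AND NOT 0)) -> 1
  row 13 [1101]: ((1 AND (1 OR 1)) OR (NOT 1 AND NOT 1)) -> 1
  row 14 [1110]: ((1 AND (0 OR 1)) OR (NOT 1 AND NOT 0)) -> 1
  row 15 [1111]: ((1 AND (1 OR 1)) OR (NOT 1 AND NOT 1)) -> 1
Full result column, 4 rows per line (P1,P2 fixed per line; P3,P4 runs 00..11 left to right):
  rows 0-3 [P1,P2=00]: 1010  = hex A
  rows 4-7 [P1,P2=01]: 0101  = hex 5
  rows 8-11 [P1,P2=10]: 1010  = hex A
  rows 12-15 [P1,P2=11]: 1111  = hex F
Output column (row 0 .. row 15) = 1010010110101111
Output column grouped in 4s = 1010 0101 1010 1111 = 0xA5AF
Convert to decimal digit by digit (value = value*16 + digit):
  A -> 10
  10*16 + 5 = 165
  165*16 + 10 (A) = 2650
  2650*16 + 15 (F) = 42415
Decimal = 42415

42415


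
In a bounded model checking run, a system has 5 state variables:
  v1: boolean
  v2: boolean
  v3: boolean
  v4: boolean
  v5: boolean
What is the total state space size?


State space = product of domain sizes of all variables.
Domain sizes:
  v1 (boolean): 2
  v2 (boolean): 2
  v3 (boolean): 2
  v4 (boolean): 2
  v5 (boolean): 2
Product = 2 * 2 * 2 * 2 * 2 = 32

32


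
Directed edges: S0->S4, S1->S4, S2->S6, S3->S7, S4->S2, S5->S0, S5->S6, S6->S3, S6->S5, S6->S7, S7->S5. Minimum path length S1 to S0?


BFS layer-by-layer from S1:
  dist 0: {S1}
  dist 1: {S4}
  dist 2: {S2}
  dist 3: {S6}
  dist 4: {S3, S5, S7}
  dist 5: {S0}
  -> S0 reached at distance 5
Shortest path length = 5

5


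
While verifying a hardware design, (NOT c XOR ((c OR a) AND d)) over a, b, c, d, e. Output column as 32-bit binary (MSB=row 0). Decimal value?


Formula: (NOT c XOR ((c OR a) AND d)) over a, b, c, d, e (32 rows)
Evaluate each row (bits = a,b,c,d,e, MSB first):
  row 0 [00000]: (NOT 0 XOR ((0 OR 0) AND 0)) -> 1
  row 1 [00001]: (NOT 0 XOR ((0 OR 0) AND 0)) -> 1
  row 2 [00010]: (NOT 0 XOR ((0 OR 0) AND 1)) -> 1
  row 3 [00011]: (NOT 0 XOR ((0 OR 0) AND 1)) -> 1
  row 4 [00100]: (NOT 1 XOR ((1 OR 0) AND 0)) -> 0
  row 5 [00101]: (NOT 1 XOR ((1 OR 0) AND 0)) -> 0
  row 6 [00110]: (NOT 1 XOR ((1 OR 0) AND 1)) -> 1
  row 7 [00111]: (NOT 1 XOR ((1 OR 0) AND 1)) -> 1
  row 8 [01000]: (NOT 0 XOR ((0 OR 0) AND 0)) -> 1
  row 9 [01001]: (NOT 0 XOR ((0 OR 0) AND 0)) -> 1
  row 10 [01010]: (NOT 0 XOR ((0 OR 0) AND 1)) -> 1
  row 11 [01011]: (NOT 0 XOR ((0 OR 0) AND 1)) -> 1
  row 12 [01100]: (NOT 1 XOR ((1 OR 0) AND 0)) -> 0
  row 13 [01101]: (NOT 1 XOR ((1 OR 0) AND 0)) -> 0
  row 14 [01110]: (NOT 1 XOR ((1 OR 0) AND 1)) -> 1
  row 15 [01111]: (NOT 1 XOR ((1 OR 0) AND 1)) -> 1
  row 16 [10000]: (NOT 0 XOR ((0 OR 1) AND 0)) -> 1
  row 17 [10001]: (NOT 0 XOR ((0 OR 1) AND 0)) -> 1
  row 18 [10010]: (NOT 0 XOR ((0 OR 1) AND 1)) -> 0
  row 19 [10011]: (NOT 0 XOR ((0 OR 1) AND 1)) -> 0
  row 20 [10100]: (NOT 1 XOR ((1 OR 1) AND 0)) -> 0
  row 21 [10101]: (NOT 1 XOR ((1 OR 1) AND 0)) -> 0
  row 22 [10110]: (NOT 1 XOR ((1 OR 1) AND 1)) -> 1
  row 23 [10111]: (NOT 1 XOR ((1 OR 1) AND 1)) -> 1
  row 24 [11000]: (NOT 0 XOR ((0 OR 1) AND 0)) -> 1
  row 25 [11001]: (NOT 0 XOR ((0 OR 1) AND 0)) -> 1
  row 26 [11010]: (NOT 0 XOR ((0 OR 1) AND 1)) -> 0
  row 27 [11011]: (NOT 0 XOR ((0 OR 1) AND 1)) -> 0
  row 28 [11100]: (NOT 1 XOR ((1 OR 1) AND 0)) -> 0
  row 29 [11101]: (NOT 1 XOR ((1 OR 1) AND 0)) -> 0
  row 30 [11110]: (NOT 1 XOR ((1 OR 1) AND 1)) -> 1
  row 31 [11111]: (NOT 1 XOR ((1 OR 1) AND 1)) -> 1
Full result column, 4 rows per line (a,b,c fixed per line; d,e runs 00..11 left to right):
  rows 0-3 [a,b,c=000]: 1111  = hex F
  rows 4-7 [a,b,c=001]: 0011  = hex 3
  rows 8-11 [a,b,c=010]: 1111  = hex F
  rows 12-15 [a,b,c=011]: 0011  = hex 3
  rows 16-19 [a,b,c=100]: 1100  = hex C
  rows 20-23 [a,b,c=101]: 0011  = hex 3
  rows 24-27 [a,b,c=110]: 1100  = hex C
  rows 28-31 [a,b,c=111]: 0011  = hex 3
Output column (row 0 .. row 31) = 11110011111100111100001111000011
Output column grouped in 4s = 1111 0011 1111 0011 1100 0011 1100 0011 = 0xF3F3C3C3
Convert to decimal digit by digit (value = value*16 + digit):
  F -> 15
  15*16 + 3 = 243
  243*16 + 15 (F) = 3903
  3903*16 + 3 = 62451
  62451*16 + 12 (C) = 999228
  999228*16 + 3 = 15987651
  15987651*16 + 12 (C) = 255802428
  255802428*16 + 3 = 4092838851
Decimal = 4092838851

4092838851


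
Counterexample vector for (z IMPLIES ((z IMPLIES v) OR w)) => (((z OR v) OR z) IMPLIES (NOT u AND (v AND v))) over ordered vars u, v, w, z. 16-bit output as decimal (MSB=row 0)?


F1 = (z IMPLIES ((z IMPLIES v) OR w))
F2 = (((z OR v) OR z) IMPLIES (NOT u AND (v AND v)))
Counterexample to F1=>F2 is where F1=1 and F2=0.
Evaluate each row (bits = u,v,w,z, MSB first):
  row 0 [0000]: F1=1 F2=1 -> F1&~F2 -> 0
  row 1 [0001]: F1=0 F2=0 -> F1&~F2 -> 0
  row 2 [0010]: F1=1 F2=1 -> F1&~F2 -> 0
  row 3 [0011]: F1=1 F2=0 -> F1&~F2 -> 1
  row 4 [0100]: F1=1 F2=1 -> F1&~F2 -> 0
  row 5 [0101]: F1=1 F2=1 -> F1&~F2 -> 0
  row 6 [0110]: F1=1 F2=1 -> F1&~F2 -> 0
  row 7 [0111]: F1=1 F2=1 -> F1&~F2 -> 0
  row 8 [1000]: F1=1 F2=1 -> F1&~F2 -> 0
  row 9 [1001]: F1=0 F2=0 -> F1&~F2 -> 0
  row 10 [1010]: F1=1 F2=1 -> F1&~F2 -> 0
  row 11 [1011]: F1=1 F2=0 -> F1&~F2 -> 1
  row 12 [1100]: F1=1 F2=0 -> F1&~F2 -> 1
  row 13 [1101]: F1=1 F2=0 -> F1&~F2 -> 1
  row 14 [1110]: F1=1 F2=0 -> F1&~F2 -> 1
  row 15 [1111]: F1=1 F2=0 -> F1&~F2 -> 1
Full result column, 4 rows per line (u,v fixed per line; w,z runs 00..11 left to right):
  rows 0-3 [u,v=00]: 0001  = hex 1
  rows 4-7 [u,v=01]: 0000  = hex 0
  rows 8-11 [u,v=10]: 0001  = hex 1
  rows 12-15 [u,v=11]: 1111  = hex F
Counterexample vector (row 0 .. row 15) = 0001000000011111
Output column grouped in 4s = 0001 0000 0001 1111 = 0x101F
Convert to decimal digit by digit (value = value*16 + digit):
  1 -> 1
  1*16 + 0 = 16
  16*16 + 1 = 257
  257*16 + 15 (F) = 4127
Decimal = 4127

4127


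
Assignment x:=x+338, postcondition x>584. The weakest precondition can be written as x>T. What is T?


Formula: wp(x:=E, P) = P[E/x] (substitute E for x in postcondition)
Step 1: Postcondition: x>584
Step 2: Substitute x+338 for x: x+338>584
Step 3: Solve for x: x > 584-338 = 246

246


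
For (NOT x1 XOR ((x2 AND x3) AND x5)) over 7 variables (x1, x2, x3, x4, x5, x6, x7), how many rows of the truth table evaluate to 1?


Formula: (NOT x1 XOR ((x2 AND x3) AND x5)) over 7 vars (128 rows)
Evaluate each row (x1, x2, x3, x4, x5, x6, x7 as bits, MSB first):
  row 0 [0000000]: (NOT 0 XOR ((0 AND 0) AND 0)) -> 1
  row 1 [0000001]: (NOT 0 XOR ((0 AND 0) AND 0)) -> 1
  row 2 [0000010]: (NOT 0 XOR ((0 AND 0) AND 0)) -> 1
  row 3 [0000011]: (NOT 0 XOR ((0 AND 0) AND 0)) -> 1
  row 4 [0000100]: (NOT 0 XOR ((0 AND 0) AND 1)) -> 1
  (every remaining row is evaluated the same way; all 128 results are listed next)
Full result column, 8 rows per line (x1,x2,x3,x4 fixed per line; x5,x6,x7 runs 000..111 left to right):
  rows 0-7 [x1,x2,x3,x4=0000]: 11111111  (ones: 8)
  rows 8-15 [x1,x2,x3,x4=0001]: 11111111  (ones: 8)
  rows 16-23 [x1,x2,x3,x4=0010]: 11111111  (ones: 8)
  rows 24-31 [x1,x2,x3,x4=0011]: 11111111  (ones: 8)
  rows 32-39 [x1,x2,x3,x4=0100]: 11111111  (ones: 8)
  rows 40-47 [x1,x2,x3,x4=0101]: 11111111  (ones: 8)
  rows 48-55 [x1,x2,x3,x4=0110]: 11110000  (ones: 4)
  rows 56-63 [x1,x2,x3,x4=0111]: 11110000  (ones: 4)
  rows 64-71 [x1,x2,x3,x4=1000]: 00000000  (ones: 0)
  rows 72-79 [x1,x2,x3,x4=1001]: 00000000  (ones: 0)
  rows 80-87 [x1,x2,x3,x4=1010]: 00000000  (ones: 0)
  rows 88-95 [x1,x2,x3,x4=1011]: 00000000  (ones: 0)
  rows 96-103 [x1,x2,x3,x4=1100]: 00000000  (ones: 0)
  rows 104-111 [x1,x2,x3,x4=1101]: 00000000  (ones: 0)
  rows 112-119 [x1,x2,x3,x4=1110]: 00001111  (ones: 4)
  rows 120-127 [x1,x2,x3,x4=1111]: 00001111  (ones: 4)
Count of 1-rows = 8+8+8+8+8+8+4+4+0+0+0+0+0+0+4+4 = 64

64


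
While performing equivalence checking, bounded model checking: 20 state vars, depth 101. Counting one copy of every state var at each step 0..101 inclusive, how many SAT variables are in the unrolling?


BMC unrolls to depth k, creating one copy of each state var for steps 0..k.
Step count = 101 + 1 = 102 (steps 0 through 101)
Vars per step = 20
Total = 20 * 102 = 2040

2040


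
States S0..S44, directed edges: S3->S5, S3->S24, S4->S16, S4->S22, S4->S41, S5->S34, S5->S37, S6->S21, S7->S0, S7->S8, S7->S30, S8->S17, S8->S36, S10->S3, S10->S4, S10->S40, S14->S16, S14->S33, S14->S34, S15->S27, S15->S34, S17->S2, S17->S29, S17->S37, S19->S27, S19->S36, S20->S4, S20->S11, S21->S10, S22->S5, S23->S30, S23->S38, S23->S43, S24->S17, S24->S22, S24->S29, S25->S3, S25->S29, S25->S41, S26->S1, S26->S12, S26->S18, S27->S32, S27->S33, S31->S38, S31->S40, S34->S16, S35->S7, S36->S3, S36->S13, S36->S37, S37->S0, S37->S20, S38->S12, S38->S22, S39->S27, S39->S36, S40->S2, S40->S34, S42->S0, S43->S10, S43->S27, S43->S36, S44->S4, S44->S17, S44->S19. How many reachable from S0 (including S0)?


BFS from S0:
  layer 0: {S0}
Reachable set: {S0}
Count = 1

1


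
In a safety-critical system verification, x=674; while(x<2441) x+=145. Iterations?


Step 1: x goes from 674 toward 2441 by 145; the body runs while x<2441, so iterations = ceil((bound-start)/step)
Step 2: Distance=1767
Step 3: ceil(1767/145)=13

13


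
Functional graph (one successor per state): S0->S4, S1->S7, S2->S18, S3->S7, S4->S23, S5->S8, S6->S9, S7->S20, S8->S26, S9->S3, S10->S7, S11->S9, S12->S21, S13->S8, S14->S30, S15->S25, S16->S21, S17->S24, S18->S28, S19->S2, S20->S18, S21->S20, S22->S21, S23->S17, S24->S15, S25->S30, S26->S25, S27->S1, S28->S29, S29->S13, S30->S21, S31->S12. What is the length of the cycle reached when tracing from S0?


Trace from S0 until a state repeats:
  S0 -> S4 -> S23 -> S17 -> S24 -> S15 -> S25 -> S30 -> S21 -> S20 -> S18 -> S28 -> S29 -> S13 -> S8 -> S26 -> S25
S25 first seen at step 6, revisited at step 16.
Cycle length = 16 - 6 = 10

10


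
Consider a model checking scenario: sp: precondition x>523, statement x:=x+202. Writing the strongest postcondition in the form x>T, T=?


Formula: sp(P, x:=E) = exists old_x. (x = E[old_x/x]) AND P[old_x/x] (old_x is the value of x before the assignment; eliminate old_x by solving x = E[old_x/x] for old_x)
Step 1: Precondition P: x>523, i.e. old_x > 523
Step 2: Assignment gives x = old_x + 202, so old_x = x - 202
Step 3: Substitute into P: x - 202 > 523
Step 4: Simplify: x > 523+202 = 725

725


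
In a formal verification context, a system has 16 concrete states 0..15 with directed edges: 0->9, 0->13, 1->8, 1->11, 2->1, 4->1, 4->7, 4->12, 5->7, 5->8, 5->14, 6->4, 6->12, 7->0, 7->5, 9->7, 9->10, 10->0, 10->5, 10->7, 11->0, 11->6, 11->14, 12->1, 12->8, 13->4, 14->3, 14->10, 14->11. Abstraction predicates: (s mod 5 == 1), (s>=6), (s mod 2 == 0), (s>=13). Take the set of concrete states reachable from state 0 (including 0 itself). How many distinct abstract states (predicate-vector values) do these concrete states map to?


BFS from 0:
Concrete reachable: {0, 1, 3, 4, 5, 6, 7, 8, 9, 10, 11, 12, 13, 14}
Abstract via predicates (s mod 5 == 1), (s>=6), (s mod 2 == 0), (s>=13):
  (0,0,0,0) <- {3, 5}
  (0,0,1,0) <- {0, 4}
  (0,1,0,0) <- {7, 9}
  (0,1,0,1) <- {13}
  (0,1,1,0) <- {8, 10, 12}
  (0,1,1,1) <- {14}
  (1,0,0,0) <- {1}
  (1,1,0,0) <- {11}
  (1,1,1,0) <- {6}
Distinct abstract states = 9

9


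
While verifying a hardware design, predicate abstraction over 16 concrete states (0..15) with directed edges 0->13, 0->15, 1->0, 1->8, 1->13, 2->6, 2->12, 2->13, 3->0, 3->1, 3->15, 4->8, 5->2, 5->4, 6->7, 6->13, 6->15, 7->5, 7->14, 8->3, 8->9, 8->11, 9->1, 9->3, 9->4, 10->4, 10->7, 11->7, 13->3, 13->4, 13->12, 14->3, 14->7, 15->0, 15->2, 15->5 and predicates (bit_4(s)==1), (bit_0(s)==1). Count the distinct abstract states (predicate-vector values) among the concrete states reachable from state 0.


BFS from 0:
Concrete reachable: {0, 1, 2, 3, 4, 5, 6, 7, 8, 9, 11, 12, 13, 14, 15}
Abstract via predicates (bit_4(s)==1), (bit_0(s)==1):
  (0,0) <- {0, 2, 4, 6, 8, 12, 14}
  (0,1) <- {1, 3, 5, 7, 9, 11, 13, 15}
Distinct abstract states = 2

2


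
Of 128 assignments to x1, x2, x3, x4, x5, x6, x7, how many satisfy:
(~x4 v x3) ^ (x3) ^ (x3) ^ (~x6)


CNF with 4 clauses over 7 vars (128 assignments).
An assignment satisfies CNF iff every clause has >=1 true literal.
Check each row (bits = x1,x2,x3,x4,x5,x6,x7; clause T/F shown):
  row 0 [0000000]: clauses=TFFT -> 0
  row 1 [0000001]: clauses=TFFT -> 0
  row 2 [0000010]: clauses=TFFF -> 0
  row 3 [0000011]: clauses=TFFF -> 0
  row 4 [0000100]: clauses=TFFT -> 0
  (every remaining row is evaluated the same way; all 128 results are listed next)
Full result column, 8 rows per line (x1,x2,x3,x4 fixed per line; x5,x6,x7 runs 000..111 left to right):
  rows 0-7 [x1,x2,x3,x4=0000]: 00000000  (ones: 0)
  rows 8-15 [x1,x2,x3,x4=0001]: 00000000  (ones: 0)
  rows 16-23 [x1,x2,x3,x4=0010]: 11001100  (ones: 4)
  rows 24-31 [x1,x2,x3,x4=0011]: 11001100  (ones: 4)
  rows 32-39 [x1,x2,x3,x4=0100]: 00000000  (ones: 0)
  rows 40-47 [x1,x2,x3,x4=0101]: 00000000  (ones: 0)
  rows 48-55 [x1,x2,x3,x4=0110]: 11001100  (ones: 4)
  rows 56-63 [x1,x2,x3,x4=0111]: 11001100  (ones: 4)
  rows 64-71 [x1,x2,x3,x4=1000]: 00000000  (ones: 0)
  rows 72-79 [x1,x2,x3,x4=1001]: 00000000  (ones: 0)
  rows 80-87 [x1,x2,x3,x4=1010]: 11001100  (ones: 4)
  rows 88-95 [x1,x2,x3,x4=1011]: 11001100  (ones: 4)
  rows 96-103 [x1,x2,x3,x4=1100]: 00000000  (ones: 0)
  rows 104-111 [x1,x2,x3,x4=1101]: 00000000  (ones: 0)
  rows 112-119 [x1,x2,x3,x4=1110]: 11001100  (ones: 4)
  rows 120-127 [x1,x2,x3,x4=1111]: 11001100  (ones: 4)
Satisfying assignments = 0+0+4+4+0+0+4+4+0+0+4+4+0+0+4+4 = 32

32


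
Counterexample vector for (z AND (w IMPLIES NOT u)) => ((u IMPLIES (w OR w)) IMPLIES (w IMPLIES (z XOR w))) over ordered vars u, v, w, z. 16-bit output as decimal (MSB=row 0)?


F1 = (z AND (w IMPLIES NOT u))
F2 = ((u IMPLIES (w OR w)) IMPLIES (w IMPLIES (z XOR w)))
Counterexample to F1=>F2 is where F1=1 and F2=0.
Evaluate each row (bits = u,v,w,z, MSB first):
  row 0 [0000]: F1=0 F2=1 -> F1&~F2 -> 0
  row 1 [0001]: F1=1 F2=1 -> F1&~F2 -> 0
  row 2 [0010]: F1=0 F2=1 -> F1&~F2 -> 0
  row 3 [0011]: F1=1 F2=0 -> F1&~F2 -> 1
  row 4 [0100]: F1=0 F2=1 -> F1&~F2 -> 0
  row 5 [0101]: F1=1 F2=1 -> F1&~F2 -> 0
  row 6 [0110]: F1=0 F2=1 -> F1&~F2 -> 0
  row 7 [0111]: F1=1 F2=0 -> F1&~F2 -> 1
  row 8 [1000]: F1=0 F2=1 -> F1&~F2 -> 0
  row 9 [1001]: F1=1 F2=1 -> F1&~F2 -> 0
  row 10 [1010]: F1=0 F2=1 -> F1&~F2 -> 0
  row 11 [1011]: F1=0 F2=0 -> F1&~F2 -> 0
  row 12 [1100]: F1=0 F2=1 -> F1&~F2 -> 0
  row 13 [1101]: F1=1 F2=1 -> F1&~F2 -> 0
  row 14 [1110]: F1=0 F2=1 -> F1&~F2 -> 0
  row 15 [1111]: F1=0 F2=0 -> F1&~F2 -> 0
Full result column, 4 rows per line (u,v fixed per line; w,z runs 00..11 left to right):
  rows 0-3 [u,v=00]: 0001  = hex 1
  rows 4-7 [u,v=01]: 0001  = hex 1
  rows 8-11 [u,v=10]: 0000  = hex 0
  rows 12-15 [u,v=11]: 0000  = hex 0
Counterexample vector (row 0 .. row 15) = 0001000100000000
Output column grouped in 4s = 0001 0001 0000 0000 = 0x1100
Convert to decimal digit by digit (value = value*16 + digit):
  1 -> 1
  1*16 + 1 = 17
  17*16 + 0 = 272
  272*16 + 0 = 4352
Decimal = 4352

4352


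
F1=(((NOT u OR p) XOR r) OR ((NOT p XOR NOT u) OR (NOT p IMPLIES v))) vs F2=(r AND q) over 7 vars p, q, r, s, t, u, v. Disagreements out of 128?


F1 = (((NOT u OR p) XOR r) OR ((NOT p XOR NOT u) OR (NOT p IMPLIES v)))
F2 = (r AND q)
Evaluate both on each of 128 rows (bits = p,q,r,s,t,u,v):
  row 0 [0000000]: F1=1 F2=0 (differ) -> 1
  row 1 [0000001]: F1=1 F2=0 (differ) -> 1
  row 2 [0000010]: F1=1 F2=0 (differ) -> 1
  row 3 [0000011]: F1=1 F2=0 (differ) -> 1
  row 4 [0000100]: F1=1 F2=0 (differ) -> 1
  (every remaining row is evaluated the same way; all 128 results are listed next)
Full result column, 8 rows per line (p,q,r,s fixed per line; t,u,v runs 000..111 left to right):
  rows 0-7 [p,q,r,s=0000]: 11111111  (ones: 8)
  rows 8-15 [p,q,r,s=0001]: 11111111  (ones: 8)
  rows 16-23 [p,q,r,s=0010]: 01110111  (ones: 6)
  rows 24-31 [p,q,r,s=0011]: 01110111  (ones: 6)
  rows 32-39 [p,q,r,s=0100]: 11111111  (ones: 8)
  rows 40-47 [p,q,r,s=0101]: 11111111  (ones: 8)
  rows 48-55 [p,q,r,s=0110]: 10001000  (ones: 2)
  rows 56-63 [p,q,r,s=0111]: 10001000  (ones: 2)
  rows 64-71 [p,q,r,s=1000]: 11111111  (ones: 8)
  rows 72-79 [p,q,r,s=1001]: 11111111  (ones: 8)
  rows 80-87 [p,q,r,s=1010]: 11111111  (ones: 8)
  rows 88-95 [p,q,r,s=1011]: 11111111  (ones: 8)
  rows 96-103 [p,q,r,s=1100]: 11111111  (ones: 8)
  rows 104-111 [p,q,r,s=1101]: 11111111  (ones: 8)
  rows 112-119 [p,q,r,s=1110]: 00000000  (ones: 0)
  rows 120-127 [p,q,r,s=1111]: 00000000  (ones: 0)
Disagreements = 8+8+6+6+8+8+2+2+8+8+8+8+8+8+0+0 = 96

96
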